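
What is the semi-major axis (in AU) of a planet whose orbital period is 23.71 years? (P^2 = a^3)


a = P^(2/3) = 23.71^(2/3) = 8.2532

8.2532 AU


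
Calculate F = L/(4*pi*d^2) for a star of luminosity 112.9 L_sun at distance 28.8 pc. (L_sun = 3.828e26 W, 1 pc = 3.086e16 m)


F = L / (4*pi*d^2) = 4.322e+28 / (4*pi*(8.888e+17)^2) = 4.354e-09

4.354e-09 W/m^2


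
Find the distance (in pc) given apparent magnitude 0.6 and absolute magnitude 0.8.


d = 10^((m - M + 5)/5) = 10^((0.6 - 0.8 + 5)/5) = 9.1201

9.1201 pc


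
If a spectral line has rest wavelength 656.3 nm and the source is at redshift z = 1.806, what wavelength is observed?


lam_obs = lam_emit * (1 + z) = 656.3 * (1 + 1.806) = 1841.5778

1841.5778 nm


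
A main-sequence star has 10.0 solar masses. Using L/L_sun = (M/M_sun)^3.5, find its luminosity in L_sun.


L/L_sun = (M/M_sun)^3.5 = 10.0^3.5 = 3162.2777

3162.2777 L_sun


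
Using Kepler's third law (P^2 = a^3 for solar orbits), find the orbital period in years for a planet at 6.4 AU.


P = a^(3/2) = 6.4^1.5 = 16.1909

16.1909 years


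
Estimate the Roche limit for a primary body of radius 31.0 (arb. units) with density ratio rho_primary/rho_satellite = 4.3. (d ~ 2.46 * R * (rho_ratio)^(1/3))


d_Roche = 2.46 * 31.0 * 4.3^(1/3) = 124.0089

124.0089


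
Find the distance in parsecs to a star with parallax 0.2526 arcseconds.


d = 1/p = 1/0.2526 = 3.9588

3.9588 pc


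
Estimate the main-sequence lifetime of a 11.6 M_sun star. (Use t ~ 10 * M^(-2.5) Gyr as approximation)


t = 10 * M^(-2.5) = 10 * 11.6^(-2.5) = 0.0218

0.0218 Gyr


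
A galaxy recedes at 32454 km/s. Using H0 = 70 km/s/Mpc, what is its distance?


d = v / H0 = 32454 / 70 = 463.6286

463.6286 Mpc


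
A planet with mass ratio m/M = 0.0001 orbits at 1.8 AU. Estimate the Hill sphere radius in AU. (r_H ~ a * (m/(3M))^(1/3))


r_H = a * (m/3M)^(1/3) = 1.8 * (0.0001/3)^(1/3) = 0.0579

0.0579 AU


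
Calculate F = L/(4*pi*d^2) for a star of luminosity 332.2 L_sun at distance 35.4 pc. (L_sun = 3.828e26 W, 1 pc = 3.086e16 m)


F = L / (4*pi*d^2) = 1.272e+29 / (4*pi*(1.092e+18)^2) = 8.479e-09

8.479e-09 W/m^2


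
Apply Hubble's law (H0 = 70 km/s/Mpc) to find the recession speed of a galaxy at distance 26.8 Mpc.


v = H0 * d = 70 * 26.8 = 1876.0

1876.0 km/s


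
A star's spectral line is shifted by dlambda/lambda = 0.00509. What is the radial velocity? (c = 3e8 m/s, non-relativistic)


v = (dlambda/lambda) * c = 0.00509 * 3e8 = 1.527e+06

1.527e+06 m/s


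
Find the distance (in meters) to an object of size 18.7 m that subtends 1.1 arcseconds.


D = size / theta_rad, theta_rad = 1.1 * pi/(180*3600) = 5.333e-06, D = 3.507e+06

3.507e+06 m


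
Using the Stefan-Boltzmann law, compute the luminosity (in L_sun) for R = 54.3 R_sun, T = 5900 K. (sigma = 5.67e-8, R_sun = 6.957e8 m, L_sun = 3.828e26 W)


R = 54.3 * 6.957e8 m = 3.777651e+10 m. L = 4*pi*R^2*sigma*T^4 = 4*pi*(3.777651e+10)^2 * 5.67e-8 * 5900^4 = 1.232096249e+30 W. L/L_sun = 1.232096249e+30 / 3.828e26 = 3218.6422

3218.6422 L_sun


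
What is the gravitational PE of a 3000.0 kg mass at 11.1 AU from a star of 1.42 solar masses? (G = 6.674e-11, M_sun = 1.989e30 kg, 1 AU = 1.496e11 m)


M = 1.42 * 1.989e30 kg = 2.82438e+30 kg; r = 11.1 AU * 1.496e11 m/AU = 1.66056e+12 m. U = -GM*m/r = -(6.674e-11 * 2.82438e+30 * 3000.0) / 1.66056e+12 = -3.405e+11

-3.405e+11 J


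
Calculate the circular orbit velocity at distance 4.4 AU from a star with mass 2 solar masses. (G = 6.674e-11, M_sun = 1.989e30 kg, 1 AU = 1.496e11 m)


v = sqrt(GM/r) = sqrt(6.674e-11 * 3.978e+30 / 6.582e+11) = 20083.2205

20083.2205 m/s


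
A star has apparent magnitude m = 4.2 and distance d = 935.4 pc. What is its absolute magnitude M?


M = m - 5*log10(d) + 5 = 4.2 - 5*log10(935.4) + 5 = -5.655

-5.655


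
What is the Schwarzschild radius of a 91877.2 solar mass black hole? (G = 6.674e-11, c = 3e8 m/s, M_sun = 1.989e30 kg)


M = 91877.2 * 1.989e30 kg = 1.827437508e+35 kg. rs = 2GM/c^2 = 2 * 6.674e-11 * 1.827437508e+35 / (3e8)^2 = 2.710e+08

2.710e+08 m


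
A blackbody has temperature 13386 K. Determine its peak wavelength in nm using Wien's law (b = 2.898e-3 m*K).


lam_max = b / T = 2.898e-3 / 13386 = 2.165e-07 m = 216.4948 nm

216.4948 nm


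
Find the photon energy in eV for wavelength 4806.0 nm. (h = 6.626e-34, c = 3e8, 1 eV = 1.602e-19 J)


E = hc/lambda = 6.626e-34 * 3e8 / 4.806e-06 = 4.136e-20 J = 0.2582 eV

0.2582 eV


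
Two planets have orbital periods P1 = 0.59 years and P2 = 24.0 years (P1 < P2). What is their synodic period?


1/P_syn = |1/P1 - 1/P2| = |1/0.59 - 1/24.0| => P_syn = 0.6049

0.6049 years


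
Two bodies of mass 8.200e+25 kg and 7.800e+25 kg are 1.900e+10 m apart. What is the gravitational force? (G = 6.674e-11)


F = G*m1*m2/r^2 = 6.674e-11 * 8.200e+25 * 7.800e+25 / (1.900e+10)^2 = 6.674e-11 * 6.396e+51 / 3.610e+20 = 1.182e+21

1.182e+21 N


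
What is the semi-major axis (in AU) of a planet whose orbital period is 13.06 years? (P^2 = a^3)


a = P^(2/3) = 13.06^(2/3) = 5.5458

5.5458 AU


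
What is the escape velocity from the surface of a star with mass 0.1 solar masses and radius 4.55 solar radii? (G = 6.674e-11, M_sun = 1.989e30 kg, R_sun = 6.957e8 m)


M = 0.1 * 1.989e30 kg = 1.989e+29 kg; R = 4.55 * 6.957e8 m = 3.165435e+09 m. v_esc = sqrt(2GM/R) = sqrt(2 * 6.674e-11 * 1.989e+29 / 3.165435e+09) = 91581.7189

91581.7189 m/s


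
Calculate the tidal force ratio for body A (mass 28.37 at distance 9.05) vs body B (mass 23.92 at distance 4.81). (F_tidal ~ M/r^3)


Ratio = (M1/r1^3) / (M2/r2^3) = (28.37/9.05^3) / (23.92/4.81^3) = 0.1781

0.1781


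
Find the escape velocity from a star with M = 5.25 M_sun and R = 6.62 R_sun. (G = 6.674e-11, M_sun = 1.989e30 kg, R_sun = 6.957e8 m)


M = 5.25 * 1.989e30 kg = 1.044225e+31 kg; R = 6.62 * 6.957e8 m = 4.605534e+09 m. v_esc = sqrt(2GM/R) = sqrt(2 * 6.674e-11 * 1.044225e+31 / 4.605534e+09) = 550129.7683

550129.7683 m/s


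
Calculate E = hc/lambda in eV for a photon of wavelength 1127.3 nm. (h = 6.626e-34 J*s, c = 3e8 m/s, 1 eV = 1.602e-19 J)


E = hc/lambda = 6.626e-34 * 3e8 / 1.127e-06 = 1.763e-19 J = 1.1007 eV

1.1007 eV


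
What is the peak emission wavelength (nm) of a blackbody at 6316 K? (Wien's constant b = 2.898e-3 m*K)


lam_max = b / T = 2.898e-3 / 6316 = 4.588e-07 m = 458.8347 nm

458.8347 nm


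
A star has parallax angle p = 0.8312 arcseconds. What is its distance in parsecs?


d = 1/p = 1/0.8312 = 1.2031

1.2031 pc


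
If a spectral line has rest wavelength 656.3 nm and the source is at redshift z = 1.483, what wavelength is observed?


lam_obs = lam_emit * (1 + z) = 656.3 * (1 + 1.483) = 1629.5929

1629.5929 nm


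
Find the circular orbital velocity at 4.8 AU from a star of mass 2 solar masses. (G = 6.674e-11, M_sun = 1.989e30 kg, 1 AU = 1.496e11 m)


v = sqrt(GM/r) = sqrt(6.674e-11 * 3.978e+30 / 7.181e+11) = 19228.2197

19228.2197 m/s


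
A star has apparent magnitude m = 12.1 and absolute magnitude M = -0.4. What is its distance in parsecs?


d = 10^((m - M + 5)/5) = 10^((12.1 - -0.4 + 5)/5) = 3162.2777

3162.2777 pc


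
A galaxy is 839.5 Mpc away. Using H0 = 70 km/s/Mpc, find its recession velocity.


v = H0 * d = 70 * 839.5 = 58765.0

58765.0 km/s


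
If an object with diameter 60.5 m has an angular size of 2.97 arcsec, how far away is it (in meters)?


D = size / theta_rad, theta_rad = 2.97 * pi/(180*3600) = 1.440e-05, D = 4.202e+06

4.202e+06 m


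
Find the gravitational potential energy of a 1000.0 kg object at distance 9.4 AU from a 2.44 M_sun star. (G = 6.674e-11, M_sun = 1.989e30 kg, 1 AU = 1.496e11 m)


M = 2.44 * 1.989e30 kg = 4.85316e+30 kg; r = 9.4 AU * 1.496e11 m/AU = 1.40624e+12 m. U = -GM*m/r = -(6.674e-11 * 4.85316e+30 * 1000.0) / 1.40624e+12 = -2.303e+11

-2.303e+11 J


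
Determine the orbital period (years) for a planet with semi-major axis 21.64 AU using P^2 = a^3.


P = a^(3/2) = 21.64^1.5 = 100.6667

100.6667 years


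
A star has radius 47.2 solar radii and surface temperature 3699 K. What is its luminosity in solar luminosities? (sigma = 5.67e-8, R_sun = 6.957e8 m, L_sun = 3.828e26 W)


R = 47.2 * 6.957e8 m = 3.283704e+10 m. L = 4*pi*R^2*sigma*T^4 = 4*pi*(3.283704e+10)^2 * 5.67e-8 * 3699^4 = 1.438329051e+29 W. L/L_sun = 1.438329051e+29 / 3.828e26 = 375.739

375.739 L_sun


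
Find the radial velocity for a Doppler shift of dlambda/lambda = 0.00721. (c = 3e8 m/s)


v = (dlambda/lambda) * c = 0.00721 * 3e8 = 2.163e+06

2.163e+06 m/s


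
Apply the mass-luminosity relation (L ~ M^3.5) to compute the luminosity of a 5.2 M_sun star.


L/L_sun = (M/M_sun)^3.5 = 5.2^3.5 = 320.6356

320.6356 L_sun


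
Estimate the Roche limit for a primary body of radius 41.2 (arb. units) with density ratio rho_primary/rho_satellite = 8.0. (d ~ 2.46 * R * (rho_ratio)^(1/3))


d_Roche = 2.46 * 41.2 * 8.0^(1/3) = 202.704

202.704


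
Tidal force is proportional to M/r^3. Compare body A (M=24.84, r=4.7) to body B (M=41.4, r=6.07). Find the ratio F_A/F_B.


Ratio = (M1/r1^3) / (M2/r2^3) = (24.84/4.7^3) / (41.4/6.07^3) = 1.2925

1.2925


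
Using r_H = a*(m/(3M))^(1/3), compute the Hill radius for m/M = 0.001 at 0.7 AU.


r_H = a * (m/3M)^(1/3) = 0.7 * (0.001/3)^(1/3) = 0.0485

0.0485 AU


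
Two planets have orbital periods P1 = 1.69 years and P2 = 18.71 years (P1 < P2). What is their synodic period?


1/P_syn = |1/P1 - 1/P2| = |1/1.69 - 1/18.71| => P_syn = 1.8578

1.8578 years


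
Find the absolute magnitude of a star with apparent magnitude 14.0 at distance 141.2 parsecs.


M = m - 5*log10(d) + 5 = 14.0 - 5*log10(141.2) + 5 = 8.2508

8.2508


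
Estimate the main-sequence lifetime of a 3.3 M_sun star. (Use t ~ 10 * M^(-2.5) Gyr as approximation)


t = 10 * M^(-2.5) = 10 * 3.3^(-2.5) = 0.5055

0.5055 Gyr


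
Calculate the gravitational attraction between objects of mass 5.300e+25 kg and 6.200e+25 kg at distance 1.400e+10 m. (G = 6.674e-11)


F = G*m1*m2/r^2 = 6.674e-11 * 5.300e+25 * 6.200e+25 / (1.400e+10)^2 = 6.674e-11 * 3.286e+51 / 1.960e+20 = 1.119e+21

1.119e+21 N


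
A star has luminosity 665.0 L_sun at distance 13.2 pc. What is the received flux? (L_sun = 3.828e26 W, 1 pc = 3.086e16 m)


F = L / (4*pi*d^2) = 2.546e+29 / (4*pi*(4.074e+17)^2) = 1.221e-07

1.221e-07 W/m^2


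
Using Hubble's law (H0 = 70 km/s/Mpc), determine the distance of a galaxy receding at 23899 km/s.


d = v / H0 = 23899 / 70 = 341.4143

341.4143 Mpc


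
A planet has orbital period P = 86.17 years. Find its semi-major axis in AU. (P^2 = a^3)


a = P^(2/3) = 86.17^(2/3) = 19.5091

19.5091 AU


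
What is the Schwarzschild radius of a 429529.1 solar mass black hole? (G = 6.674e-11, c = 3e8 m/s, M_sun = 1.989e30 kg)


M = 429529.1 * 1.989e30 kg = 8.543333799e+35 kg. rs = 2GM/c^2 = 2 * 6.674e-11 * 8.543333799e+35 / (3e8)^2 = 1.267e+09

1.267e+09 m


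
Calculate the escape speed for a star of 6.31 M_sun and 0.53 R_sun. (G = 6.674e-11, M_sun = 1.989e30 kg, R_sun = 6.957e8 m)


M = 6.31 * 1.989e30 kg = 1.255059e+31 kg; R = 0.53 * 6.957e8 m = 3.68721e+08 m. v_esc = sqrt(2GM/R) = sqrt(2 * 6.674e-11 * 1.255059e+31 / 3.68721e+08) = 2.132e+06

2.132e+06 m/s


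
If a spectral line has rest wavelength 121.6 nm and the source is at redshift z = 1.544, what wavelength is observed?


lam_obs = lam_emit * (1 + z) = 121.6 * (1 + 1.544) = 309.3504

309.3504 nm


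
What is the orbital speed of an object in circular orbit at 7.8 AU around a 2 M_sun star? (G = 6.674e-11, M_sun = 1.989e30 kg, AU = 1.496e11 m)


v = sqrt(GM/r) = sqrt(6.674e-11 * 3.978e+30 / 1.167e+12) = 15083.8565

15083.8565 m/s


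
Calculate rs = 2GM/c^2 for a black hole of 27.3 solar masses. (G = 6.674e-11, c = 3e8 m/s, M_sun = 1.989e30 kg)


M = 27.3 * 1.989e30 kg = 5.42997e+31 kg. rs = 2GM/c^2 = 2 * 6.674e-11 * 5.42997e+31 / (3e8)^2 = 80532.4884

80532.4884 m


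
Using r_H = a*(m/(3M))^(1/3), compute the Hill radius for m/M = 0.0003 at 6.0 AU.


r_H = a * (m/3M)^(1/3) = 6.0 * (0.0003/3)^(1/3) = 0.2785

0.2785 AU


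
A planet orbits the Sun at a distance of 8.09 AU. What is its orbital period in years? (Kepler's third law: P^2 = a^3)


P = a^(3/2) = 8.09^1.5 = 23.0103

23.0103 years


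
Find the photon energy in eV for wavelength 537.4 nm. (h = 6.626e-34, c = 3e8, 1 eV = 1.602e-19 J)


E = hc/lambda = 6.626e-34 * 3e8 / 5.374e-07 = 3.699e-19 J = 2.3089 eV

2.3089 eV


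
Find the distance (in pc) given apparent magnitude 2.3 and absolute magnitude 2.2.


d = 10^((m - M + 5)/5) = 10^((2.3 - 2.2 + 5)/5) = 10.4713

10.4713 pc


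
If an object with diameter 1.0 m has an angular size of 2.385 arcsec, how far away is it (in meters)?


D = size / theta_rad, theta_rad = 2.385 * pi/(180*3600) = 1.156e-05, D = 86484.1955

86484.1955 m


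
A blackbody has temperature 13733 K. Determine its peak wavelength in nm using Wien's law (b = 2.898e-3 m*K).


lam_max = b / T = 2.898e-3 / 13733 = 2.110e-07 m = 211.0245 nm

211.0245 nm


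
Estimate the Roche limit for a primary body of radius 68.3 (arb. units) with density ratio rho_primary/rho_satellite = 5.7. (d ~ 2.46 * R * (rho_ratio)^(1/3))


d_Roche = 2.46 * 68.3 * 5.7^(1/3) = 300.1332

300.1332


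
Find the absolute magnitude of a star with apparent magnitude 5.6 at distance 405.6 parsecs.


M = m - 5*log10(d) + 5 = 5.6 - 5*log10(405.6) + 5 = -2.4405

-2.4405


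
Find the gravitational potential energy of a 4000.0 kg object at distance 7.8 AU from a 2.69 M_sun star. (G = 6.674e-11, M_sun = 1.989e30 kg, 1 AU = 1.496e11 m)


M = 2.69 * 1.989e30 kg = 5.35041e+30 kg; r = 7.8 AU * 1.496e11 m/AU = 1.16688e+12 m. U = -GM*m/r = -(6.674e-11 * 5.35041e+30 * 4000.0) / 1.16688e+12 = -1.224e+12

-1.224e+12 J


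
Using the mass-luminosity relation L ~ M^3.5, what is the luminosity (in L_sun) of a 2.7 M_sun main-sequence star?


L/L_sun = (M/M_sun)^3.5 = 2.7^3.5 = 32.3425

32.3425 L_sun


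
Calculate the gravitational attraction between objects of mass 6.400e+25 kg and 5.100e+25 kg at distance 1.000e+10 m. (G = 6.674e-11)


F = G*m1*m2/r^2 = 6.674e-11 * 6.400e+25 * 5.100e+25 / (1.000e+10)^2 = 6.674e-11 * 3.264e+51 / 1.000e+20 = 2.178e+21

2.178e+21 N


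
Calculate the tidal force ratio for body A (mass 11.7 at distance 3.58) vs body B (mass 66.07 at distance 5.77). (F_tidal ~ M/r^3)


Ratio = (M1/r1^3) / (M2/r2^3) = (11.7/3.58^3) / (66.07/5.77^3) = 0.7414

0.7414


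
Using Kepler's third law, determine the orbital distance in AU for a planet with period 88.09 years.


a = P^(2/3) = 88.09^(2/3) = 19.7978

19.7978 AU


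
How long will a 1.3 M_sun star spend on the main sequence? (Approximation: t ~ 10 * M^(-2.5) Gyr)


t = 10 * M^(-2.5) = 10 * 1.3^(-2.5) = 5.1897

5.1897 Gyr


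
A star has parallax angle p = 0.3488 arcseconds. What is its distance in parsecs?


d = 1/p = 1/0.3488 = 2.867

2.867 pc


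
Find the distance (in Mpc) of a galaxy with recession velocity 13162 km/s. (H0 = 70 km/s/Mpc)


d = v / H0 = 13162 / 70 = 188.0286

188.0286 Mpc


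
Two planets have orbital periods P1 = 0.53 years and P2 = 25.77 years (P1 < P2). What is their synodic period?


1/P_syn = |1/P1 - 1/P2| = |1/0.53 - 1/25.77| => P_syn = 0.5411

0.5411 years


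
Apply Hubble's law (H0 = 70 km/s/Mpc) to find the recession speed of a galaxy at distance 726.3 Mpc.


v = H0 * d = 70 * 726.3 = 50841.0

50841.0 km/s


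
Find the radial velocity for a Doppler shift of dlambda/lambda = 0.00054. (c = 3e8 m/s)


v = (dlambda/lambda) * c = 0.00054 * 3e8 = 162000.0

162000.0 m/s


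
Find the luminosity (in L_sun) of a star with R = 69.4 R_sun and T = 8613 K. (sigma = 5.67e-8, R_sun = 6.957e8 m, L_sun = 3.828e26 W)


R = 69.4 * 6.957e8 m = 4.828158e+10 m. L = 4*pi*R^2*sigma*T^4 = 4*pi*(4.828158e+10)^2 * 5.67e-8 * 8613^4 = 9.140578008e+30 W. L/L_sun = 9.140578008e+30 / 3.828e26 = 23878.208

23878.208 L_sun


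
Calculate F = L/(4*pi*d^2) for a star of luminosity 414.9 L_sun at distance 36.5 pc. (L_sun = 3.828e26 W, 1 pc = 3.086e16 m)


F = L / (4*pi*d^2) = 1.588e+29 / (4*pi*(1.126e+18)^2) = 9.962e-09

9.962e-09 W/m^2


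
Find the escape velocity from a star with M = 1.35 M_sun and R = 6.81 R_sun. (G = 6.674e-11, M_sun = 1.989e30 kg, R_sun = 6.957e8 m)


M = 1.35 * 1.989e30 kg = 2.68515e+30 kg; R = 6.81 * 6.957e8 m = 4.737717e+09 m. v_esc = sqrt(2GM/R) = sqrt(2 * 6.674e-11 * 2.68515e+30 / 4.737717e+09) = 275047.573

275047.573 m/s


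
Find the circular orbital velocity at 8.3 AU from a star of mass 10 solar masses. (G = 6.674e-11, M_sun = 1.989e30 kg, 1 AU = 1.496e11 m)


v = sqrt(GM/r) = sqrt(6.674e-11 * 1.989e+31 / 1.242e+12) = 32696.83

32696.83 m/s


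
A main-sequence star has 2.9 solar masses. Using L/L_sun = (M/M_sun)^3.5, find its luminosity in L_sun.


L/L_sun = (M/M_sun)^3.5 = 2.9^3.5 = 41.533

41.533 L_sun


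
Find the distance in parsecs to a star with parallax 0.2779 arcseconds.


d = 1/p = 1/0.2779 = 3.5984

3.5984 pc


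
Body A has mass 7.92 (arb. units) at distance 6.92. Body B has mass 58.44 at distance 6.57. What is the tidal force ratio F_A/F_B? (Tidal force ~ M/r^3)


Ratio = (M1/r1^3) / (M2/r2^3) = (7.92/6.92^3) / (58.44/6.57^3) = 0.116

0.116


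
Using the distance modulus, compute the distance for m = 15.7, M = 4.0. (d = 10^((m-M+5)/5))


d = 10^((m - M + 5)/5) = 10^((15.7 - 4.0 + 5)/5) = 2187.7616

2187.7616 pc


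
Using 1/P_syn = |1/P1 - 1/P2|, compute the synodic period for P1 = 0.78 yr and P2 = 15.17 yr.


1/P_syn = |1/P1 - 1/P2| = |1/0.78 - 1/15.17| => P_syn = 0.8223

0.8223 years


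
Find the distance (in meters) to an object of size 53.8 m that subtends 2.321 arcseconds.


D = size / theta_rad, theta_rad = 2.321 * pi/(180*3600) = 1.125e-05, D = 4.781e+06

4.781e+06 m


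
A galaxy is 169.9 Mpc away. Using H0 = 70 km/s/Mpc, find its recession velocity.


v = H0 * d = 70 * 169.9 = 11893.0

11893.0 km/s


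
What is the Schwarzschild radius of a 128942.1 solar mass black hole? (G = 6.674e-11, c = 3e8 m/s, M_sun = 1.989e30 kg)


M = 128942.1 * 1.989e30 kg = 2.564658369e+35 kg. rs = 2GM/c^2 = 2 * 6.674e-11 * 2.564658369e+35 / (3e8)^2 = 3.804e+08

3.804e+08 m


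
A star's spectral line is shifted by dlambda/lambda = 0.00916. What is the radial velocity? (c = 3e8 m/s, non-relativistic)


v = (dlambda/lambda) * c = 0.00916 * 3e8 = 2.748e+06

2.748e+06 m/s


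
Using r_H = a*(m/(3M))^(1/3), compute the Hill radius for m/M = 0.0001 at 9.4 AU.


r_H = a * (m/3M)^(1/3) = 9.4 * (0.0001/3)^(1/3) = 0.3025

0.3025 AU


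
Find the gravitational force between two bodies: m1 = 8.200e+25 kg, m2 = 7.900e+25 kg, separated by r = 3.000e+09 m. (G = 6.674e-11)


F = G*m1*m2/r^2 = 6.674e-11 * 8.200e+25 * 7.900e+25 / (3.000e+09)^2 = 6.674e-11 * 6.478e+51 / 9.000e+18 = 4.804e+22

4.804e+22 N


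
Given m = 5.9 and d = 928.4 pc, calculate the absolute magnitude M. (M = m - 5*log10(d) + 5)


M = m - 5*log10(d) + 5 = 5.9 - 5*log10(928.4) + 5 = -3.9387

-3.9387


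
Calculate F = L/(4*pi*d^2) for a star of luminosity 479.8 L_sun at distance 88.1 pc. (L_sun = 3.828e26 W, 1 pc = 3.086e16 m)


F = L / (4*pi*d^2) = 1.837e+29 / (4*pi*(2.719e+18)^2) = 1.977e-09

1.977e-09 W/m^2


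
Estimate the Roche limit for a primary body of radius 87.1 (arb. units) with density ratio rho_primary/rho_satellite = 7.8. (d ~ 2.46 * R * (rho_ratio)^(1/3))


d_Roche = 2.46 * 87.1 * 7.8^(1/3) = 424.9307

424.9307


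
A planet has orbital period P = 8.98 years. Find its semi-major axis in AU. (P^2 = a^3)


a = P^(2/3) = 8.98^(2/3) = 4.3203

4.3203 AU


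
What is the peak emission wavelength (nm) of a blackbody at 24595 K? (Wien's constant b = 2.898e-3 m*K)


lam_max = b / T = 2.898e-3 / 24595 = 1.178e-07 m = 117.8288 nm

117.8288 nm


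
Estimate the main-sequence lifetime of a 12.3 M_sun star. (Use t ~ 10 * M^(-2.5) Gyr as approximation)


t = 10 * M^(-2.5) = 10 * 12.3^(-2.5) = 0.0188

0.0188 Gyr


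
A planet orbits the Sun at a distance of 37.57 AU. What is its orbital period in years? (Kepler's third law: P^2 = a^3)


P = a^(3/2) = 37.57^1.5 = 230.283

230.283 years


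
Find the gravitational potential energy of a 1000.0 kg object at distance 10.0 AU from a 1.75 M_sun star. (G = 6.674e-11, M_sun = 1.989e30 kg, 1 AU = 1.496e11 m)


M = 1.75 * 1.989e30 kg = 3.48075e+30 kg; r = 10.0 AU * 1.496e11 m/AU = 1.496e+12 m. U = -GM*m/r = -(6.674e-11 * 3.48075e+30 * 1000.0) / 1.496e+12 = -1.553e+11

-1.553e+11 J


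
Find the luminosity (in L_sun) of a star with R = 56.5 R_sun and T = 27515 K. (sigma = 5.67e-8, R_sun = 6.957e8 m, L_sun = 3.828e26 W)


R = 56.5 * 6.957e8 m = 3.930705e+10 m. L = 4*pi*R^2*sigma*T^4 = 4*pi*(3.930705e+10)^2 * 5.67e-8 * 27515^4 = 6.309746245e+32 W. L/L_sun = 6.309746245e+32 / 3.828e26 = 1.648e+06

1.648e+06 L_sun


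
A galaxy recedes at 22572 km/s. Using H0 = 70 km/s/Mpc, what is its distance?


d = v / H0 = 22572 / 70 = 322.4571

322.4571 Mpc


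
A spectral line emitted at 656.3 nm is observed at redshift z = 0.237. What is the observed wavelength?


lam_obs = lam_emit * (1 + z) = 656.3 * (1 + 0.237) = 811.8431

811.8431 nm


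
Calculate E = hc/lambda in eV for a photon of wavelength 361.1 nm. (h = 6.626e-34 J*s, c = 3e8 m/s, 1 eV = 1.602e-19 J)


E = hc/lambda = 6.626e-34 * 3e8 / 3.611e-07 = 5.505e-19 J = 3.4362 eV

3.4362 eV


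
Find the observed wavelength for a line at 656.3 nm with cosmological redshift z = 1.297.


lam_obs = lam_emit * (1 + z) = 656.3 * (1 + 1.297) = 1507.5211

1507.5211 nm


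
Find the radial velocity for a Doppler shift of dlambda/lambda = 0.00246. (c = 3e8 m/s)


v = (dlambda/lambda) * c = 0.00246 * 3e8 = 738000.0

738000.0 m/s


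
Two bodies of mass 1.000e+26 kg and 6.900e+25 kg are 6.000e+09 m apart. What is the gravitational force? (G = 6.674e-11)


F = G*m1*m2/r^2 = 6.674e-11 * 1.000e+26 * 6.900e+25 / (6.000e+09)^2 = 6.674e-11 * 6.900e+51 / 3.600e+19 = 1.279e+22

1.279e+22 N


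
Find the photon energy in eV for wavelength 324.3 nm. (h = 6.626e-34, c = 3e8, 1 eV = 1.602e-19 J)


E = hc/lambda = 6.626e-34 * 3e8 / 3.243e-07 = 6.130e-19 J = 3.8262 eV

3.8262 eV


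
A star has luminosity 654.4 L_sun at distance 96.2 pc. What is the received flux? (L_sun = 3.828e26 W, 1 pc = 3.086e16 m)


F = L / (4*pi*d^2) = 2.505e+29 / (4*pi*(2.969e+18)^2) = 2.262e-09

2.262e-09 W/m^2


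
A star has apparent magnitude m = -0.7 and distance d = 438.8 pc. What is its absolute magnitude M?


M = m - 5*log10(d) + 5 = -0.7 - 5*log10(438.8) + 5 = -8.9113

-8.9113


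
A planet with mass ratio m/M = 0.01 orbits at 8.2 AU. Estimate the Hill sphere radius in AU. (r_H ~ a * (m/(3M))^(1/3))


r_H = a * (m/3M)^(1/3) = 8.2 * (0.01/3)^(1/3) = 1.2249

1.2249 AU


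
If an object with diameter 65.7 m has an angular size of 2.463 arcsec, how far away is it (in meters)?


D = size / theta_rad, theta_rad = 2.463 * pi/(180*3600) = 1.194e-05, D = 5.502e+06

5.502e+06 m


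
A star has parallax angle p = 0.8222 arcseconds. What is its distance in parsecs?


d = 1/p = 1/0.8222 = 1.2162

1.2162 pc


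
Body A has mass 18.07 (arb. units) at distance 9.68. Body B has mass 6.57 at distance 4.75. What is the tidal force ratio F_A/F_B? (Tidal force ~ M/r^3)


Ratio = (M1/r1^3) / (M2/r2^3) = (18.07/9.68^3) / (6.57/4.75^3) = 0.325

0.325


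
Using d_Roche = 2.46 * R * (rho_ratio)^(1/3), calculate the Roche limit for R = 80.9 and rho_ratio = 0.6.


d_Roche = 2.46 * 80.9 * 0.6^(1/3) = 167.8549

167.8549


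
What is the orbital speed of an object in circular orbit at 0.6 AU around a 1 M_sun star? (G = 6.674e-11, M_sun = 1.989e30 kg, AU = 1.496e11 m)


v = sqrt(GM/r) = sqrt(6.674e-11 * 1.989e+30 / 8.976e+10) = 38456.4393

38456.4393 m/s


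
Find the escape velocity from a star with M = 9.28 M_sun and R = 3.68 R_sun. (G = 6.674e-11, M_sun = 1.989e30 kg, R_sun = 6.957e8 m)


M = 9.28 * 1.989e30 kg = 1.845792e+31 kg; R = 3.68 * 6.957e8 m = 2.560176e+09 m. v_esc = sqrt(2GM/R) = sqrt(2 * 6.674e-11 * 1.845792e+31 / 2.560176e+09) = 980989.9714

980989.9714 m/s


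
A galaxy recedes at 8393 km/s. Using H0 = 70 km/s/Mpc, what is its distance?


d = v / H0 = 8393 / 70 = 119.9

119.9 Mpc


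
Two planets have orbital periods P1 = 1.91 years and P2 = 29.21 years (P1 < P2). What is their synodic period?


1/P_syn = |1/P1 - 1/P2| = |1/1.91 - 1/29.21| => P_syn = 2.0436

2.0436 years


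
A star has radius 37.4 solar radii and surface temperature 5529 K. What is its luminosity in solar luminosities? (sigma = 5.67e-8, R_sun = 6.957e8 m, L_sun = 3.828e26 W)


R = 37.4 * 6.957e8 m = 2.601918e+10 m. L = 4*pi*R^2*sigma*T^4 = 4*pi*(2.601918e+10)^2 * 5.67e-8 * 5529^4 = 4.50781925e+29 W. L/L_sun = 4.50781925e+29 / 3.828e26 = 1177.5912

1177.5912 L_sun


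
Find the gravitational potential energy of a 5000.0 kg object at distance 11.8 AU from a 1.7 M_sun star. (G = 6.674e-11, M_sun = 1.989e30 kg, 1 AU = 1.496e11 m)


M = 1.7 * 1.989e30 kg = 3.3813e+30 kg; r = 11.8 AU * 1.496e11 m/AU = 1.76528e+12 m. U = -GM*m/r = -(6.674e-11 * 3.3813e+30 * 5000.0) / 1.76528e+12 = -6.392e+11

-6.392e+11 J


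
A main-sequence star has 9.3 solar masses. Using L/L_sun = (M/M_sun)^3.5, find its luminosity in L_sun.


L/L_sun = (M/M_sun)^3.5 = 9.3^3.5 = 2452.9592

2452.9592 L_sun


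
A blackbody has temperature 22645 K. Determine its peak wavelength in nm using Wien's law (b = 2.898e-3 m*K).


lam_max = b / T = 2.898e-3 / 22645 = 1.280e-07 m = 127.9753 nm

127.9753 nm


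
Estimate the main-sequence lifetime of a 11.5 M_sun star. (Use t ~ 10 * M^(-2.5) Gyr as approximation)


t = 10 * M^(-2.5) = 10 * 11.5^(-2.5) = 0.0223

0.0223 Gyr


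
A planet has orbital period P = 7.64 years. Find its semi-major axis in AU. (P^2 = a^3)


a = P^(2/3) = 7.64^(2/3) = 3.8791

3.8791 AU


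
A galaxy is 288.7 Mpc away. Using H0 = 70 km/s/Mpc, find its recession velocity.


v = H0 * d = 70 * 288.7 = 20209.0

20209.0 km/s


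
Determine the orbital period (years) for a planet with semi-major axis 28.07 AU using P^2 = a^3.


P = a^(3/2) = 28.07^1.5 = 148.718

148.718 years


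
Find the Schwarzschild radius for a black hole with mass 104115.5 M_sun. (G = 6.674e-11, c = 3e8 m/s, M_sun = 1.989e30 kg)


M = 104115.5 * 1.989e30 kg = 2.070857295e+35 kg. rs = 2GM/c^2 = 2 * 6.674e-11 * 2.070857295e+35 / (3e8)^2 = 3.071e+08

3.071e+08 m


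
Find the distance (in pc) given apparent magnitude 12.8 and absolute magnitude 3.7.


d = 10^((m - M + 5)/5) = 10^((12.8 - 3.7 + 5)/5) = 660.6934

660.6934 pc


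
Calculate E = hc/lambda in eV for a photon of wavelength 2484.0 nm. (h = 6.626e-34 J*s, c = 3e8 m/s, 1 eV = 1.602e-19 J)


E = hc/lambda = 6.626e-34 * 3e8 / 2.484e-06 = 8.002e-20 J = 0.4995 eV

0.4995 eV


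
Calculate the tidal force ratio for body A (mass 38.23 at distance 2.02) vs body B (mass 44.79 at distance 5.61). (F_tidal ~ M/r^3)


Ratio = (M1/r1^3) / (M2/r2^3) = (38.23/2.02^3) / (44.79/5.61^3) = 18.2834

18.2834


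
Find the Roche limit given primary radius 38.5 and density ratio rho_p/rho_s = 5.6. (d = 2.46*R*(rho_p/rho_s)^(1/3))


d_Roche = 2.46 * 38.5 * 5.6^(1/3) = 168.1868

168.1868


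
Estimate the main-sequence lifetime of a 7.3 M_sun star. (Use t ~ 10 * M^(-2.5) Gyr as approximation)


t = 10 * M^(-2.5) = 10 * 7.3^(-2.5) = 0.0695

0.0695 Gyr


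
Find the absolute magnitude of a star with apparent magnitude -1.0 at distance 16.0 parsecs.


M = m - 5*log10(d) + 5 = -1.0 - 5*log10(16.0) + 5 = -2.0206

-2.0206


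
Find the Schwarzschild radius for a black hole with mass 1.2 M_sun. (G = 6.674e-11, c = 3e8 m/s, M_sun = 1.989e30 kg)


M = 1.2 * 1.989e30 kg = 2.3868e+30 kg. rs = 2GM/c^2 = 2 * 6.674e-11 * 2.3868e+30 / (3e8)^2 = 3539.8896

3539.8896 m


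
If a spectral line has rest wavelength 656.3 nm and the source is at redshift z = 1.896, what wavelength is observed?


lam_obs = lam_emit * (1 + z) = 656.3 * (1 + 1.896) = 1900.6448

1900.6448 nm


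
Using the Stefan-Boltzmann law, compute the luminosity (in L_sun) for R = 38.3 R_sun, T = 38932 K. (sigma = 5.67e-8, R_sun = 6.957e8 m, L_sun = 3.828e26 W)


R = 38.3 * 6.957e8 m = 2.664531e+10 m. L = 4*pi*R^2*sigma*T^4 = 4*pi*(2.664531e+10)^2 * 5.67e-8 * 38932^4 = 1.162147725e+33 W. L/L_sun = 1.162147725e+33 / 3.828e26 = 3.036e+06

3.036e+06 L_sun


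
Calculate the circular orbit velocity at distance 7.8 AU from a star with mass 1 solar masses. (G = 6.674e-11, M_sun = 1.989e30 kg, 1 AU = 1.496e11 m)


v = sqrt(GM/r) = sqrt(6.674e-11 * 1.989e+30 / 1.167e+12) = 10665.8972

10665.8972 m/s


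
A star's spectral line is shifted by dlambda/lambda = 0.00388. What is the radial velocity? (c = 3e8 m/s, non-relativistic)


v = (dlambda/lambda) * c = 0.00388 * 3e8 = 1.164e+06

1.164e+06 m/s


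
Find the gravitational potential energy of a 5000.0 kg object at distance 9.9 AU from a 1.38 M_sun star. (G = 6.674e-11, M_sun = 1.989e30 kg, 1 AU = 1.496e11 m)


M = 1.38 * 1.989e30 kg = 2.74482e+30 kg; r = 9.9 AU * 1.496e11 m/AU = 1.48104e+12 m. U = -GM*m/r = -(6.674e-11 * 2.74482e+30 * 5000.0) / 1.48104e+12 = -6.184e+11

-6.184e+11 J


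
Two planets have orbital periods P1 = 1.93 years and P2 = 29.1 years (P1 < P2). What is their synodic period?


1/P_syn = |1/P1 - 1/P2| = |1/1.93 - 1/29.1| => P_syn = 2.0671

2.0671 years


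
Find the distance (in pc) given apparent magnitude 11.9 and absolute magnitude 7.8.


d = 10^((m - M + 5)/5) = 10^((11.9 - 7.8 + 5)/5) = 66.0693

66.0693 pc


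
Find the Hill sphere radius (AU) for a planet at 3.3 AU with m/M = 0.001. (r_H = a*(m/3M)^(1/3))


r_H = a * (m/3M)^(1/3) = 3.3 * (0.001/3)^(1/3) = 0.2288

0.2288 AU


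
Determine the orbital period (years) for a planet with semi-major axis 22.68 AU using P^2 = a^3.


P = a^(3/2) = 22.68^1.5 = 108.0102

108.0102 years


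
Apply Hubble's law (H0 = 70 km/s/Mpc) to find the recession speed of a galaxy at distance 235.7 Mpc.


v = H0 * d = 70 * 235.7 = 16499.0

16499.0 km/s


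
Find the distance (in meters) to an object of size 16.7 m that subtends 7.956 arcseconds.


D = size / theta_rad, theta_rad = 7.956 * pi/(180*3600) = 3.857e-05, D = 432959.0579

432959.0579 m


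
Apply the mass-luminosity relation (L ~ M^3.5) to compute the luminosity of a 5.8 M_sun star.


L/L_sun = (M/M_sun)^3.5 = 5.8^3.5 = 469.8919

469.8919 L_sun


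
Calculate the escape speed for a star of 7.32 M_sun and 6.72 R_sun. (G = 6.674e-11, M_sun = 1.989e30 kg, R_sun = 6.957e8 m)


M = 7.32 * 1.989e30 kg = 1.455948e+31 kg; R = 6.72 * 6.957e8 m = 4.675104e+09 m. v_esc = sqrt(2GM/R) = sqrt(2 * 6.674e-11 * 1.455948e+31 / 4.675104e+09) = 644741.155

644741.155 m/s


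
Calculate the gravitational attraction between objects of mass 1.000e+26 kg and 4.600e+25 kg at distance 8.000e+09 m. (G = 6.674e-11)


F = G*m1*m2/r^2 = 6.674e-11 * 1.000e+26 * 4.600e+25 / (8.000e+09)^2 = 6.674e-11 * 4.600e+51 / 6.400e+19 = 4.797e+21

4.797e+21 N


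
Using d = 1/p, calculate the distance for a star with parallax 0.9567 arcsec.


d = 1/p = 1/0.9567 = 1.0453

1.0453 pc


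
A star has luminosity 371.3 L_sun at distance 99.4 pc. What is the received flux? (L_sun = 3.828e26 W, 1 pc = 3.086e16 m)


F = L / (4*pi*d^2) = 1.421e+29 / (4*pi*(3.067e+18)^2) = 1.202e-09

1.202e-09 W/m^2


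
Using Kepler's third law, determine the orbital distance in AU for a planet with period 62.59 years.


a = P^(2/3) = 62.59^(2/3) = 15.7641

15.7641 AU


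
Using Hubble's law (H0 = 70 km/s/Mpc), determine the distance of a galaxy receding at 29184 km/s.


d = v / H0 = 29184 / 70 = 416.9143

416.9143 Mpc


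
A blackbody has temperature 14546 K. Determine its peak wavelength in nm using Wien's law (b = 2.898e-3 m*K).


lam_max = b / T = 2.898e-3 / 14546 = 1.992e-07 m = 199.23 nm

199.23 nm


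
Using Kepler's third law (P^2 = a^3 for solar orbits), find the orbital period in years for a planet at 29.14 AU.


P = a^(3/2) = 29.14^1.5 = 157.302

157.302 years


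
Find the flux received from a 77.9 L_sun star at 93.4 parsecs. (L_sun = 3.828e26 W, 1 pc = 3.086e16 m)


F = L / (4*pi*d^2) = 2.982e+28 / (4*pi*(2.882e+18)^2) = 2.856e-10

2.856e-10 W/m^2


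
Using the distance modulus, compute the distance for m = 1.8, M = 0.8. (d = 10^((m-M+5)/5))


d = 10^((m - M + 5)/5) = 10^((1.8 - 0.8 + 5)/5) = 15.8489

15.8489 pc


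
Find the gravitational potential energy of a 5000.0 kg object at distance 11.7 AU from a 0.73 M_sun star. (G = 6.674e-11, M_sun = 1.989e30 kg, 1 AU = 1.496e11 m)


M = 0.73 * 1.989e30 kg = 1.45197e+30 kg; r = 11.7 AU * 1.496e11 m/AU = 1.75032e+12 m. U = -GM*m/r = -(6.674e-11 * 1.45197e+30 * 5000.0) / 1.75032e+12 = -2.768e+11

-2.768e+11 J


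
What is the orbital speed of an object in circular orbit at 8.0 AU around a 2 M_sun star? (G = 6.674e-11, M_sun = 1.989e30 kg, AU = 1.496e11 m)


v = sqrt(GM/r) = sqrt(6.674e-11 * 3.978e+30 / 1.197e+12) = 14894.1149

14894.1149 m/s


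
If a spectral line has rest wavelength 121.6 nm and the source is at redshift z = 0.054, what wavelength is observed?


lam_obs = lam_emit * (1 + z) = 121.6 * (1 + 0.054) = 128.1664

128.1664 nm


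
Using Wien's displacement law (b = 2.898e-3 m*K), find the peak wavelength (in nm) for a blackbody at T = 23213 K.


lam_max = b / T = 2.898e-3 / 23213 = 1.248e-07 m = 124.8438 nm

124.8438 nm


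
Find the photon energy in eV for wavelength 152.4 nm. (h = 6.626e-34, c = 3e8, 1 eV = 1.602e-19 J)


E = hc/lambda = 6.626e-34 * 3e8 / 1.524e-07 = 1.304e-18 J = 8.1419 eV

8.1419 eV


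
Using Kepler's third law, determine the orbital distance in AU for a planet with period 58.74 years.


a = P^(2/3) = 58.74^(2/3) = 15.1109

15.1109 AU


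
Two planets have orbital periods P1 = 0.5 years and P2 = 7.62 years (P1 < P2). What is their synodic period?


1/P_syn = |1/P1 - 1/P2| = |1/0.5 - 1/7.62| => P_syn = 0.5351

0.5351 years


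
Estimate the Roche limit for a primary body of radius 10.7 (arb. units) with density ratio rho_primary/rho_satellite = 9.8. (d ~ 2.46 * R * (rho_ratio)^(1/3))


d_Roche = 2.46 * 10.7 * 9.8^(1/3) = 56.3284

56.3284


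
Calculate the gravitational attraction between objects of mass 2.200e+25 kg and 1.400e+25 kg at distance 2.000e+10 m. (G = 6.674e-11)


F = G*m1*m2/r^2 = 6.674e-11 * 2.200e+25 * 1.400e+25 / (2.000e+10)^2 = 6.674e-11 * 3.080e+50 / 4.000e+20 = 5.139e+19

5.139e+19 N


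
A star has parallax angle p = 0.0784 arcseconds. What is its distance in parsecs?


d = 1/p = 1/0.0784 = 12.7551

12.7551 pc


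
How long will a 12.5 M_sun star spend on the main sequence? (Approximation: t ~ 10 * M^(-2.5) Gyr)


t = 10 * M^(-2.5) = 10 * 12.5^(-2.5) = 0.0181

0.0181 Gyr


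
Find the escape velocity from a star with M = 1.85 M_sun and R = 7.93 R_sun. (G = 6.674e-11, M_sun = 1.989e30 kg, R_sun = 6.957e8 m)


M = 1.85 * 1.989e30 kg = 3.67965e+30 kg; R = 7.93 * 6.957e8 m = 5.516901e+09 m. v_esc = sqrt(2GM/R) = sqrt(2 * 6.674e-11 * 3.67965e+30 / 5.516901e+09) = 298375.912

298375.912 m/s


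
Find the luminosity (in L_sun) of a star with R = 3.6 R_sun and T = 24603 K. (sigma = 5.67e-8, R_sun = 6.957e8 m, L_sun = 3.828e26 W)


R = 3.6 * 6.957e8 m = 2.50452e+09 m. L = 4*pi*R^2*sigma*T^4 = 4*pi*(2.50452e+09)^2 * 5.67e-8 * 24603^4 = 1.637548598e+30 W. L/L_sun = 1.637548598e+30 / 3.828e26 = 4277.8177

4277.8177 L_sun


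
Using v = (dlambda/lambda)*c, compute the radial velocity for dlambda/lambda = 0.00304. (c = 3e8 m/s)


v = (dlambda/lambda) * c = 0.00304 * 3e8 = 912000.0

912000.0 m/s


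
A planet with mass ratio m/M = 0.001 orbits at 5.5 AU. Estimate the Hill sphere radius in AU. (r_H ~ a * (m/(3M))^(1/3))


r_H = a * (m/3M)^(1/3) = 5.5 * (0.001/3)^(1/3) = 0.3813

0.3813 AU


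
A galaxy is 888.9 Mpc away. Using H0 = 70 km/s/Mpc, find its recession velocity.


v = H0 * d = 70 * 888.9 = 62223.0

62223.0 km/s


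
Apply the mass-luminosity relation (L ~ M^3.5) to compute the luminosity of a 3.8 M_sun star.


L/L_sun = (M/M_sun)^3.5 = 3.8^3.5 = 106.9652

106.9652 L_sun


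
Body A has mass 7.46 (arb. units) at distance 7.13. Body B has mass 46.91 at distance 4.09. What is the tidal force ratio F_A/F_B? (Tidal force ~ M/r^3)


Ratio = (M1/r1^3) / (M2/r2^3) = (7.46/7.13^3) / (46.91/4.09^3) = 0.03

0.03


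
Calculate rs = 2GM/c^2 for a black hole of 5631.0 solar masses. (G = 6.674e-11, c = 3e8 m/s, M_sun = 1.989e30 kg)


M = 5631.0 * 1.989e30 kg = 1.1200059e+34 kg. rs = 2GM/c^2 = 2 * 6.674e-11 * 1.1200059e+34 / (3e8)^2 = 1.661e+07

1.661e+07 m


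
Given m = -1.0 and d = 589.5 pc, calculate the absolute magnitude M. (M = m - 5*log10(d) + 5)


M = m - 5*log10(d) + 5 = -1.0 - 5*log10(589.5) + 5 = -9.8524

-9.8524


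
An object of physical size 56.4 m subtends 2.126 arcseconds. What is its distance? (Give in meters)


D = size / theta_rad, theta_rad = 2.126 * pi/(180*3600) = 1.031e-05, D = 5.472e+06

5.472e+06 m


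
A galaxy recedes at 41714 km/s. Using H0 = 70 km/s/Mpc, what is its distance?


d = v / H0 = 41714 / 70 = 595.9143

595.9143 Mpc


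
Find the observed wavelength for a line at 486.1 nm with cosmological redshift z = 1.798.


lam_obs = lam_emit * (1 + z) = 486.1 * (1 + 1.798) = 1360.1078

1360.1078 nm


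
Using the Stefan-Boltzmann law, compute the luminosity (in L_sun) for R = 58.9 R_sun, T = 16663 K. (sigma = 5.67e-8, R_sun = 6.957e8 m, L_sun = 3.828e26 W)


R = 58.9 * 6.957e8 m = 4.097673e+10 m. L = 4*pi*R^2*sigma*T^4 = 4*pi*(4.097673e+10)^2 * 5.67e-8 * 16663^4 = 9.223171761e+31 W. L/L_sun = 9.223171761e+31 / 3.828e26 = 240939.7012

240939.7012 L_sun


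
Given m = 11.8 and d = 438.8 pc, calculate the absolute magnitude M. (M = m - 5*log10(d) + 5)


M = m - 5*log10(d) + 5 = 11.8 - 5*log10(438.8) + 5 = 3.5887

3.5887


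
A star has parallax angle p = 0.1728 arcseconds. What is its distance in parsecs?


d = 1/p = 1/0.1728 = 5.787

5.787 pc


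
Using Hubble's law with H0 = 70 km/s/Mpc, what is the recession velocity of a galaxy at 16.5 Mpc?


v = H0 * d = 70 * 16.5 = 1155.0

1155.0 km/s


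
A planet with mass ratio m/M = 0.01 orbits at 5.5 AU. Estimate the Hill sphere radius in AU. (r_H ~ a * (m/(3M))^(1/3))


r_H = a * (m/3M)^(1/3) = 5.5 * (0.01/3)^(1/3) = 0.8216

0.8216 AU


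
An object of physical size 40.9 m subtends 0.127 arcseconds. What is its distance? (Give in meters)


D = size / theta_rad, theta_rad = 0.127 * pi/(180*3600) = 6.157e-07, D = 6.643e+07

6.643e+07 m


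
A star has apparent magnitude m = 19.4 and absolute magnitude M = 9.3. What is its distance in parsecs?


d = 10^((m - M + 5)/5) = 10^((19.4 - 9.3 + 5)/5) = 1047.1285

1047.1285 pc


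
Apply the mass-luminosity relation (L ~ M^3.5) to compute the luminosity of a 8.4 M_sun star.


L/L_sun = (M/M_sun)^3.5 = 8.4^3.5 = 1717.8194

1717.8194 L_sun


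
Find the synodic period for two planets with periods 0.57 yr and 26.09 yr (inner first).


1/P_syn = |1/P1 - 1/P2| = |1/0.57 - 1/26.09| => P_syn = 0.5827

0.5827 years


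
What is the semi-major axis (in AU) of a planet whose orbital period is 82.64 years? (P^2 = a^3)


a = P^(2/3) = 82.64^(2/3) = 18.9726

18.9726 AU


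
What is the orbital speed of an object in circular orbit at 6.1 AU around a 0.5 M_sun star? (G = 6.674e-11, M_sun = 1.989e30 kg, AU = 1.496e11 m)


v = sqrt(GM/r) = sqrt(6.674e-11 * 9.945e+29 / 9.126e+11) = 8528.3454

8528.3454 m/s
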